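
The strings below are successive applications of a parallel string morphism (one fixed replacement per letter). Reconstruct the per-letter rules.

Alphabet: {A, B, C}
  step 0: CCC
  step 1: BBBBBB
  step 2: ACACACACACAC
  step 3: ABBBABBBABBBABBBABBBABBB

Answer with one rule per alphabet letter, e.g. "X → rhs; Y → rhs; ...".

A->AB, B->AC, C->BB

  step 2 ⇒ step 3: ACACACACACAC ⇒ AB·BB·AB·BB·AB·BB·AB·BB·AB·BB·AB·BB
    A ↦ AB
    C ↦ BB
  step 1 ⇒ step 2: BBBBBB ⇒ AC·AC·AC·AC·AC·AC
    B ↦ AC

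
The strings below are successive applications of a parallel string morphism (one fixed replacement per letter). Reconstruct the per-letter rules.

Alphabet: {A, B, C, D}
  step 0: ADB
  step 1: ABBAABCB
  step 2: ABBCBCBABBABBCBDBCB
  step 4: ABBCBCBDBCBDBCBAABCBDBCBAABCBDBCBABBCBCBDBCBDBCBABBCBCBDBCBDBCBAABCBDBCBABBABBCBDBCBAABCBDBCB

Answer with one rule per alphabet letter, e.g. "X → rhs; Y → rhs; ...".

A->ABB, B->CB, C->DB, D->AAB

  step 1 ⇒ step 2: ABBAABCB ⇒ ABB·CB·CB·ABB·ABB·CB·DB·CB
    A ↦ ABB
    B ↦ CB
    C ↦ DB
  step 0 ⇒ step 1: ADB ⇒ ABB·AAB·CB
    D ↦ AAB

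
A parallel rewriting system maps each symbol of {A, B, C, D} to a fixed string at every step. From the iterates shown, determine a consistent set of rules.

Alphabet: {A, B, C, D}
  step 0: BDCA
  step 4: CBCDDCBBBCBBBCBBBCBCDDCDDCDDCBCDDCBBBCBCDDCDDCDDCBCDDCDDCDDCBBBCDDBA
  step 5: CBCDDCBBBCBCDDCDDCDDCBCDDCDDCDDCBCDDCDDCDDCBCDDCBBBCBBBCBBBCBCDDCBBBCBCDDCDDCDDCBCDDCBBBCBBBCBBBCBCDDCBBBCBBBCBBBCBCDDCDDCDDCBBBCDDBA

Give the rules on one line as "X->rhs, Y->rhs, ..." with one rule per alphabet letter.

  step 4 ⇒ step 5: CBCDDCBBBCBBBCBBBCBCDDCDDCDDCBCDDCBBBCBCDDCDDCDDCBCDDCDDCDDCBBBCDDBA ⇒ CB·CDD·CB·B·B·CB·CDD·CDD·CDD·CB·CDD·CDD·CDD·CB·CDD·CDD·CDD·CB·CDD·CB·B·B·CB·B·B·CB·B·B·CB·CDD·CB·B·B·CB·CDD·CDD·CDD·CB·CDD·CB·B·B·CB·B·B·CB·B·B·CB·CDD·CB·B·B·CB·B·B·CB·B·B·CB·CDD·CDD·CDD·CB·B·B·CDD·BA
    A ↦ BA
    B ↦ CDD
    C ↦ CB
    D ↦ B

A->BA, B->CDD, C->CB, D->B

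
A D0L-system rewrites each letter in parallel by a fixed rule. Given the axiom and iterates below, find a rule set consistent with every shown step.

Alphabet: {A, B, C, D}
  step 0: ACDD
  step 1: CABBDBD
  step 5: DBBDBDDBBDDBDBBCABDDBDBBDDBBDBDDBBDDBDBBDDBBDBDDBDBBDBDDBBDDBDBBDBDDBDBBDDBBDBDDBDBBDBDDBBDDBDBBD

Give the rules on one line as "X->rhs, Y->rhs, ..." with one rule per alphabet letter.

A->CA, B->DB, C->B, D->BD

  step 0 ⇒ step 1: ACDD ⇒ CA·B·BD·BD
    A ↦ CA
    C ↦ B
    D ↦ BD
    B ↦ DB  (constrained at step 1)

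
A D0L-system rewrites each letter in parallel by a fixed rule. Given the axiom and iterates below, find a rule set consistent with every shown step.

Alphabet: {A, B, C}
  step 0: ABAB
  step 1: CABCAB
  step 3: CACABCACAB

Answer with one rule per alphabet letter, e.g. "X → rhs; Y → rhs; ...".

  step 0 ⇒ step 1: ABAB ⇒ C·AB·C·AB
    A ↦ C
    B ↦ AB
    C ↦ A  (constrained at step 1)

A->C, B->AB, C->A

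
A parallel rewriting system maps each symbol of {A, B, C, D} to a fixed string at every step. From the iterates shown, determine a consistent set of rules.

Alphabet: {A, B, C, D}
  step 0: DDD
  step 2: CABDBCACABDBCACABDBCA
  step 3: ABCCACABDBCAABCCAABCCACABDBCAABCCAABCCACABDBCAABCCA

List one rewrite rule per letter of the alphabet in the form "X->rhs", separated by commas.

A->CA, B->CA, C->ABC, D->BDB

  step 2 ⇒ step 3: CABDBCACABDBCACABDBCA ⇒ ABC·CA·CA·BDB·CA·ABC·CA·ABC·CA·CA·BDB·CA·ABC·CA·ABC·CA·CA·BDB·CA·ABC·CA
    A ↦ CA
    B ↦ CA
    C ↦ ABC
    D ↦ BDB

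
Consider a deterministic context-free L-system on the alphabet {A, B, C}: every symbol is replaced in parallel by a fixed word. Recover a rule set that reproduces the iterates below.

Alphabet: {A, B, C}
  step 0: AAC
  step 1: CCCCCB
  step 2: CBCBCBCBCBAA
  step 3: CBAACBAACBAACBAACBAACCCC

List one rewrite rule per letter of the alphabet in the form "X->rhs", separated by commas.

  step 2 ⇒ step 3: CBCBCBCBCBAA ⇒ CB·AA·CB·AA·CB·AA·CB·AA·CB·AA·CC·CC
    A ↦ CC
    B ↦ AA
    C ↦ CB

A->CC, B->AA, C->CB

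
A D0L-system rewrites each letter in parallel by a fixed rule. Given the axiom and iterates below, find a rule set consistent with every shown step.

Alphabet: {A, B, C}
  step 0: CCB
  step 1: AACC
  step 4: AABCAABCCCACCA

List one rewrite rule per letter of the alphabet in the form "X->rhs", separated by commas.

A->BC, B->CC, C->A

  step 0 ⇒ step 1: CCB ⇒ A·A·CC
    B ↦ CC
    C ↦ A
    A ↦ BC  (constrained at step 1)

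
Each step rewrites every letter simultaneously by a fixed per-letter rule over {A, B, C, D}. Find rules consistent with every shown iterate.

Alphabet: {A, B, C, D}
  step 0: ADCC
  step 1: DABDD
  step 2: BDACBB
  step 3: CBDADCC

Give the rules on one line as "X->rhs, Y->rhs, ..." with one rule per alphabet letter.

A->DA, B->C, C->D, D->B

  step 2 ⇒ step 3: BDACBB ⇒ C·B·DA·D·C·C
    A ↦ DA
    B ↦ C
    C ↦ D
    D ↦ B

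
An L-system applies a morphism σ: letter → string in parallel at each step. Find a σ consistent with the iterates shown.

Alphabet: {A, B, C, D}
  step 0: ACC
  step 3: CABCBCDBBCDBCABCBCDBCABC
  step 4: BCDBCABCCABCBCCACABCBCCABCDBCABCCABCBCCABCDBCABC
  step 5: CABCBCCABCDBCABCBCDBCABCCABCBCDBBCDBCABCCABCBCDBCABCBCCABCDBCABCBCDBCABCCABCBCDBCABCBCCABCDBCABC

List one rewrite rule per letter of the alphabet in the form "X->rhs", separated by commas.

  step 4 ⇒ step 5: BCDBCABCCABCBCCACABCBCCABCDBCABCCABCBCCABCDBCABC ⇒ CA·BC·BC·CA·BC·DB·CA·BC·BC·DB·CA·BC·CA·BC·BC·DB·BC·DB·CA·BC·CA·BC·BC·DB·CA·BC·BC·CA·BC·DB·CA·BC·BC·DB·CA·BC·CA·BC·BC·DB·CA·BC·BC·CA·BC·DB·CA·BC
    A ↦ DB
    B ↦ CA
    C ↦ BC
    D ↦ BC

A->DB, B->CA, C->BC, D->BC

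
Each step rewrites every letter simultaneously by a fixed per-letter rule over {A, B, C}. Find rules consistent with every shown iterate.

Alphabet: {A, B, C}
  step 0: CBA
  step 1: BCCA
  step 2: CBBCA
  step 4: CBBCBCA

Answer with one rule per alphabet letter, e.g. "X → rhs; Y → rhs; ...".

A->CA, B->C, C->B

  step 1 ⇒ step 2: BCCA ⇒ C·B·B·CA
    A ↦ CA
    B ↦ C
    C ↦ B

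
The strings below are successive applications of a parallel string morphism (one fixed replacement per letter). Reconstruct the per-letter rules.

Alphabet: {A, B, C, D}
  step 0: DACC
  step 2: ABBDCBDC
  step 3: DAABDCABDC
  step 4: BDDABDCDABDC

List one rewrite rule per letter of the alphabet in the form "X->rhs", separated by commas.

A->D, B->A, C->DC, D->B

  step 3 ⇒ step 4: DAABDCABDC ⇒ B·D·D·A·B·DC·D·A·B·DC
    A ↦ D
    B ↦ A
    C ↦ DC
    D ↦ B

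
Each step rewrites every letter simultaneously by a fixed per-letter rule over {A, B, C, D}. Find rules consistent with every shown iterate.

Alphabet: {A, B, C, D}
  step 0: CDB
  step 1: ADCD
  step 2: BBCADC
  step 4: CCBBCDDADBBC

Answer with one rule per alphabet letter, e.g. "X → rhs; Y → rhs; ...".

  step 1 ⇒ step 2: ADCD ⇒ BB·C·AD·C
    A ↦ BB
    C ↦ AD
    D ↦ C
  step 0 ⇒ step 1: CDB ⇒ AD·C·D
    B ↦ D

A->BB, B->D, C->AD, D->C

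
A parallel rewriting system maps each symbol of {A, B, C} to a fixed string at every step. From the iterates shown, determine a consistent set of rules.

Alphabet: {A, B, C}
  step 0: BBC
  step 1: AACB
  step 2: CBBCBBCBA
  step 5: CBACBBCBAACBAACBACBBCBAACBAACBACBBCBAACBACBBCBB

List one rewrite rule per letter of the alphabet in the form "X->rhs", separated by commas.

  step 1 ⇒ step 2: AACB ⇒ CBB·CBB·CB·A
    A ↦ CBB
    B ↦ A
    C ↦ CB

A->CBB, B->A, C->CB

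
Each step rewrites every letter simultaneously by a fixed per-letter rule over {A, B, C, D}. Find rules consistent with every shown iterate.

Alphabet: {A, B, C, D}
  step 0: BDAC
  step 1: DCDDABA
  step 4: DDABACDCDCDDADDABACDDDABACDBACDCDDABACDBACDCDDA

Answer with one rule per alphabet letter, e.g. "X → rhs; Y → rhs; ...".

A->DA, B->D, C->BA, D->CD

  step 0 ⇒ step 1: BDAC ⇒ D·CD·DA·BA
    A ↦ DA
    B ↦ D
    C ↦ BA
    D ↦ CD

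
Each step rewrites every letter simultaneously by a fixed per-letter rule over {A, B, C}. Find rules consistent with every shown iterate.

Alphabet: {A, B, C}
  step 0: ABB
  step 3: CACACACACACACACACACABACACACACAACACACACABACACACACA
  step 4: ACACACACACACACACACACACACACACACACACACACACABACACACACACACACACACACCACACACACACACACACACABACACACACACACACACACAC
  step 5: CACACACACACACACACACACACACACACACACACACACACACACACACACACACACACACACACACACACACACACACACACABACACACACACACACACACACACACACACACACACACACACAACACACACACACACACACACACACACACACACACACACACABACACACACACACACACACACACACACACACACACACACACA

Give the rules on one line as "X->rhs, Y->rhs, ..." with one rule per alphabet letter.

A->CAC, B->ABA, C->A

  step 4 ⇒ step 5: ACACACACACACACACACACACACACACACACACACACACABACACACACACACACACACACCACACACACACACACACACABACACACACACACACACACAC ⇒ CAC·A·CAC·A·CAC·A·CAC·A·CAC·A·CAC·A·CAC·A·CAC·A·CAC·A·CAC·A·CAC·A·CAC·A·CAC·A·CAC·A·CAC·A·CAC·A·CAC·A·CAC·A·CAC·A·CAC·A·CAC·ABA·CAC·A·CAC·A·CAC·A·CAC·A·CAC·A·CAC·A·CAC·A·CAC·A·CAC·A·CAC·A·A·CAC·A·CAC·A·CAC·A·CAC·A·CAC·A·CAC·A·CAC·A·CAC·A·CAC·A·CAC·ABA·CAC·A·CAC·A·CAC·A·CAC·A·CAC·A·CAC·A·CAC·A·CAC·A·CAC·A·CAC·A
    A ↦ CAC
    B ↦ ABA
    C ↦ A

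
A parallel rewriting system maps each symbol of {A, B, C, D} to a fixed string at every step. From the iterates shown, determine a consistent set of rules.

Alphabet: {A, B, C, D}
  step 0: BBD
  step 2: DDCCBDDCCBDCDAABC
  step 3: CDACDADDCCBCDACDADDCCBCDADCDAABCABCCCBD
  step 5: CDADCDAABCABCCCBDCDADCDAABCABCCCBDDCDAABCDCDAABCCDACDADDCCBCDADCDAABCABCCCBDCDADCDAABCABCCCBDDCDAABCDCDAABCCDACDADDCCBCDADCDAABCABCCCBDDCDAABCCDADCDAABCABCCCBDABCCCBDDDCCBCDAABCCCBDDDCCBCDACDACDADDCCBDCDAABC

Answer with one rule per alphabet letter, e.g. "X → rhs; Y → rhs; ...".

A->ABC, B->CCB, C->D, D->CDA

  step 2 ⇒ step 3: DDCCBDDCCBDCDAABC ⇒ CDA·CDA·D·D·CCB·CDA·CDA·D·D·CCB·CDA·D·CDA·ABC·ABC·CCB·D
    A ↦ ABC
    B ↦ CCB
    C ↦ D
    D ↦ CDA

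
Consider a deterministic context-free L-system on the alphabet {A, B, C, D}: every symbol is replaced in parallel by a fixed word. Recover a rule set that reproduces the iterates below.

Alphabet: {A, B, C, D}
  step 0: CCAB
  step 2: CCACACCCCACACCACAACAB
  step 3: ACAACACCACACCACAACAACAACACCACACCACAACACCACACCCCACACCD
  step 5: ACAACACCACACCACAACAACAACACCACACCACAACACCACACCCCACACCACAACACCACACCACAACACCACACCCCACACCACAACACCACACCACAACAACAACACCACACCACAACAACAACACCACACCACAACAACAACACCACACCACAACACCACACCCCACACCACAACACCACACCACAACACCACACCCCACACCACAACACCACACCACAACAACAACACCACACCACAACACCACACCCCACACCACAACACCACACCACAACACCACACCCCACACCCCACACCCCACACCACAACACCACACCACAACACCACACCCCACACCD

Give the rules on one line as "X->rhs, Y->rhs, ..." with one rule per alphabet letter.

A->CC, B->D, C->ACA, D->B

  step 2 ⇒ step 3: CCACACCCCACACCACAACAB ⇒ ACA·ACA·CC·ACA·CC·ACA·ACA·ACA·ACA·CC·ACA·CC·ACA·ACA·CC·ACA·CC·CC·ACA·CC·D
    A ↦ CC
    B ↦ D
    C ↦ ACA
    D ↦ B  (constrained at step 3)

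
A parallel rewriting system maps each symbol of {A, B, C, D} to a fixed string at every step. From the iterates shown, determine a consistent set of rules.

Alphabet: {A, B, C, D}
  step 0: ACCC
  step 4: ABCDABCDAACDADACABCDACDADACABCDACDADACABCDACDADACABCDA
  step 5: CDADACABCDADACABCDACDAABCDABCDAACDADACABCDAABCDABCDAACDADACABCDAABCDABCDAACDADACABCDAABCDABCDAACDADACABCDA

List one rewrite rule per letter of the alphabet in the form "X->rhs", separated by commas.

  step 4 ⇒ step 5: ABCDABCDAACDADACABCDACDADACABCDACDADACABCDACDADACABCDA ⇒ CDA·DAC·A·B·CDA·DAC·A·B·CDA·CDA·A·B·CDA·B·CDA·A·CDA·DAC·A·B·CDA·A·B·CDA·B·CDA·A·CDA·DAC·A·B·CDA·A·B·CDA·B·CDA·A·CDA·DAC·A·B·CDA·A·B·CDA·B·CDA·A·CDA·DAC·A·B·CDA
    A ↦ CDA
    B ↦ DAC
    C ↦ A
    D ↦ B

A->CDA, B->DAC, C->A, D->B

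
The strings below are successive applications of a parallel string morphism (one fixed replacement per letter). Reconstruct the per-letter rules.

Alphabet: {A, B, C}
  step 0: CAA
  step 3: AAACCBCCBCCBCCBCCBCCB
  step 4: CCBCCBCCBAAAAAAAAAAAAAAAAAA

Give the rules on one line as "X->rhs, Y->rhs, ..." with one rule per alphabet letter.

  step 3 ⇒ step 4: AAACCBCCBCCBCCBCCBCCB ⇒ CCB·CCB·CCB·A·A·A·A·A·A·A·A·A·A·A·A·A·A·A·A·A·A
    A ↦ CCB
    B ↦ A
    C ↦ A

A->CCB, B->A, C->A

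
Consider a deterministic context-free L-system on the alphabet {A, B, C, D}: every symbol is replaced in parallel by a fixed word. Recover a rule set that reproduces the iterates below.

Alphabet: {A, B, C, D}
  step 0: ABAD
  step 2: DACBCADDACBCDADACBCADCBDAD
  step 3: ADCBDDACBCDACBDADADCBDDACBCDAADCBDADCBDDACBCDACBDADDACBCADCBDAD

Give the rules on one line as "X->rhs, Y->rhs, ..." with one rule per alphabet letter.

A->CBD, B->CBC, C->DA, D->AD

  step 2 ⇒ step 3: DACBCADDACBCDADACBCADCBDAD ⇒ AD·CBD·DA·CBC·DA·CBD·AD·AD·CBD·DA·CBC·DA·AD·CBD·AD·CBD·DA·CBC·DA·CBD·AD·DA·CBC·AD·CBD·AD
    A ↦ CBD
    B ↦ CBC
    C ↦ DA
    D ↦ AD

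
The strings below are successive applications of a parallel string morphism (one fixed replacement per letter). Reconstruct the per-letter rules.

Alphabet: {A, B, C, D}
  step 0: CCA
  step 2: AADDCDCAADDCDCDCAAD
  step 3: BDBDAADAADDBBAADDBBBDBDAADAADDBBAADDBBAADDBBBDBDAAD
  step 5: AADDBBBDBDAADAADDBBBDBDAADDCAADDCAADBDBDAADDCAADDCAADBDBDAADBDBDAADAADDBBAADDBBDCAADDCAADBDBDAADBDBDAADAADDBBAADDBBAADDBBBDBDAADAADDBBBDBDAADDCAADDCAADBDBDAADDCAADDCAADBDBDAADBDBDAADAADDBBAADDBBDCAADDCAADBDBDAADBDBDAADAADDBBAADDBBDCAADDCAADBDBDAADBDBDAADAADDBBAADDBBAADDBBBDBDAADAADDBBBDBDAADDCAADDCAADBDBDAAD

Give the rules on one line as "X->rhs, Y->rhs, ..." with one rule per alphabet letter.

  step 2 ⇒ step 3: AADDCDCAADDCDCDCAAD ⇒ BD·BD·AAD·AAD·DBB·AAD·DBB·BD·BD·AAD·AAD·DBB·AAD·DBB·AAD·DBB·BD·BD·AAD
    A ↦ BD
    C ↦ DBB
    D ↦ AAD
    B ↦ DC  (constrained at step 3)

A->BD, B->DC, C->DBB, D->AAD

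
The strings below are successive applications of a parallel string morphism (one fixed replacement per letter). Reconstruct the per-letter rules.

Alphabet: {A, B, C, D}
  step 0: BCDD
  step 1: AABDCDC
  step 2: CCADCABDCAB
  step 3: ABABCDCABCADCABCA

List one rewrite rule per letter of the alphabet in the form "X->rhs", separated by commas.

A->C, B->A, C->AB, D->DC

  step 2 ⇒ step 3: CCADCABDCAB ⇒ AB·AB·C·DC·AB·C·A·DC·AB·C·A
    A ↦ C
    B ↦ A
    C ↦ AB
    D ↦ DC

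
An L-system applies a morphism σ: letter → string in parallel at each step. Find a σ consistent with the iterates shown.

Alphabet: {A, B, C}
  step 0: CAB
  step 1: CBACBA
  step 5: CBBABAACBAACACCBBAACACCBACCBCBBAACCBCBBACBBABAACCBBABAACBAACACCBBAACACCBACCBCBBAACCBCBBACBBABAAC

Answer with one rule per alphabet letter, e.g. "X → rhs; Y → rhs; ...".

A->AC, B->BA, C->CB

  step 0 ⇒ step 1: CAB ⇒ CB·AC·BA
    A ↦ AC
    B ↦ BA
    C ↦ CB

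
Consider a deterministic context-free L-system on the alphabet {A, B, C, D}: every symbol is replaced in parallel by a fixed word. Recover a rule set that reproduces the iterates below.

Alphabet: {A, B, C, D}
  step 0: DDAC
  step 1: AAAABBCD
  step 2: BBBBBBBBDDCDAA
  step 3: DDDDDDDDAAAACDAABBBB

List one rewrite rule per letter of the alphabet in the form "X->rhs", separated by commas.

  step 2 ⇒ step 3: BBBBBBBBDDCDAA ⇒ D·D·D·D·D·D·D·D·AA·AA·CD·AA·BB·BB
    A ↦ BB
    B ↦ D
    C ↦ CD
    D ↦ AA

A->BB, B->D, C->CD, D->AA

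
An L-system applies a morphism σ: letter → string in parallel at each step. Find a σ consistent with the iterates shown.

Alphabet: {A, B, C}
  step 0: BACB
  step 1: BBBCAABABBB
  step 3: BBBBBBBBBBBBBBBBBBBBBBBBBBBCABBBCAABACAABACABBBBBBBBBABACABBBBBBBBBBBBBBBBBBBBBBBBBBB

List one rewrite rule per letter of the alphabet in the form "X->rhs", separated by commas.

  step 0 ⇒ step 1: BACB ⇒ BBB·CA·ABA·BBB
    A ↦ CA
    B ↦ BBB
    C ↦ ABA

A->CA, B->BBB, C->ABA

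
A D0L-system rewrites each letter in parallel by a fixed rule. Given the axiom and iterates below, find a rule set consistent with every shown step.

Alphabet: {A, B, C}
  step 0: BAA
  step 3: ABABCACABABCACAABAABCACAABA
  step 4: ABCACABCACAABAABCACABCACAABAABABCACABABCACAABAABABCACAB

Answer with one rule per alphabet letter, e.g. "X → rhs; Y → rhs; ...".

A->AB, B->CAC, C->A

  step 3 ⇒ step 4: ABABCACABABCACAABAABCACAABA ⇒ AB·CAC·AB·CAC·A·AB·A·AB·CAC·AB·CAC·A·AB·A·AB·AB·CAC·AB·AB·CAC·A·AB·A·AB·AB·CAC·AB
    A ↦ AB
    B ↦ CAC
    C ↦ A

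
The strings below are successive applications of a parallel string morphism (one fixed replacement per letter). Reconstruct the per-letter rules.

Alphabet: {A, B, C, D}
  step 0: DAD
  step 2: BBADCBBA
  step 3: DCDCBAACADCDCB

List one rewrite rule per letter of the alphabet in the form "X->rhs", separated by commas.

  step 2 ⇒ step 3: BBADCBBA ⇒ DC·DC·B·AAC·A·DC·DC·B
    A ↦ B
    B ↦ DC
    C ↦ A
    D ↦ AAC

A->B, B->DC, C->A, D->AAC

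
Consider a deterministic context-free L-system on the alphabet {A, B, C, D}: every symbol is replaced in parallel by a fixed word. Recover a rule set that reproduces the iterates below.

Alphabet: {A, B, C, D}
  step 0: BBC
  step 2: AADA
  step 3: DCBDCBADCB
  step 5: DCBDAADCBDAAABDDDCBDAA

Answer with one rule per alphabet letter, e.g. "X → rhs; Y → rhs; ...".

A->DCB, B->D, C->BD, D->A

  step 2 ⇒ step 3: AADA ⇒ DCB·DCB·A·DCB
    A ↦ DCB
    D ↦ A
    B ↦ D  (constrained at step 0)
    C ↦ BD  (constrained at step 0)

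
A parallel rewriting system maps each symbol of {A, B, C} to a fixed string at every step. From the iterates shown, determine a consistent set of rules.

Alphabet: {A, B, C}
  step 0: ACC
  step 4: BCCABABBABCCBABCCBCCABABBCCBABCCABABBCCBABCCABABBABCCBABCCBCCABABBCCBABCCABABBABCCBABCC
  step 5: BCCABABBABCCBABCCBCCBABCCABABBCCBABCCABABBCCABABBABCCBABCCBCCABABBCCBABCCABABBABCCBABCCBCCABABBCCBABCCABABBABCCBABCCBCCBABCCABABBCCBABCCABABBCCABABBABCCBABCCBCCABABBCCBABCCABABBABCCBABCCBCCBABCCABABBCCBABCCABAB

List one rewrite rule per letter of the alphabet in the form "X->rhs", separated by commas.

  step 4 ⇒ step 5: BCCABABBABCCBABCCBCCABABBCCBABCCABABBCCBABCCABABBABCCBABCCBCCABABBCCBABCCABABBABCCBABCC ⇒ BCC·AB·AB·BA·BCC·BA·BCC·BCC·BA·BCC·AB·AB·BCC·BA·BCC·AB·AB·BCC·AB·AB·BA·BCC·BA·BCC·BCC·AB·AB·BCC·BA·BCC·AB·AB·BA·BCC·BA·BCC·BCC·AB·AB·BCC·BA·BCC·AB·AB·BA·BCC·BA·BCC·BCC·BA·BCC·AB·AB·BCC·BA·BCC·AB·AB·BCC·AB·AB·BA·BCC·BA·BCC·BCC·AB·AB·BCC·BA·BCC·AB·AB·BA·BCC·BA·BCC·BCC·BA·BCC·AB·AB·BCC·BA·BCC·AB·AB
    A ↦ BA
    B ↦ BCC
    C ↦ AB

A->BA, B->BCC, C->AB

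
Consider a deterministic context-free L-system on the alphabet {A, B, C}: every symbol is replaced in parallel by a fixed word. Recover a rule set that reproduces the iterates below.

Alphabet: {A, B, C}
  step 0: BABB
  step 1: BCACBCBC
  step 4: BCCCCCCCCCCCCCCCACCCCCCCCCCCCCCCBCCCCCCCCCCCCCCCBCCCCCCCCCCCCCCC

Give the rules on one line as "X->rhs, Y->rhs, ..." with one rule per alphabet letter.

  step 0 ⇒ step 1: BABB ⇒ BC·AC·BC·BC
    A ↦ AC
    B ↦ BC
    C ↦ CC  (constrained at step 1)

A->AC, B->BC, C->CC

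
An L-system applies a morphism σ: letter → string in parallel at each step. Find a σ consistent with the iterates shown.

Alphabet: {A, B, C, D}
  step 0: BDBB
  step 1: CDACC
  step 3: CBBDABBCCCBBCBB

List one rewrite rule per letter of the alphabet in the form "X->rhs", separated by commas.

A->BB, B->C, C->BA, D->DA

  step 0 ⇒ step 1: BDBB ⇒ C·DA·C·C
    B ↦ C
    D ↦ DA
    A ↦ BB  (constrained at step 1)
    C ↦ BA  (constrained at step 1)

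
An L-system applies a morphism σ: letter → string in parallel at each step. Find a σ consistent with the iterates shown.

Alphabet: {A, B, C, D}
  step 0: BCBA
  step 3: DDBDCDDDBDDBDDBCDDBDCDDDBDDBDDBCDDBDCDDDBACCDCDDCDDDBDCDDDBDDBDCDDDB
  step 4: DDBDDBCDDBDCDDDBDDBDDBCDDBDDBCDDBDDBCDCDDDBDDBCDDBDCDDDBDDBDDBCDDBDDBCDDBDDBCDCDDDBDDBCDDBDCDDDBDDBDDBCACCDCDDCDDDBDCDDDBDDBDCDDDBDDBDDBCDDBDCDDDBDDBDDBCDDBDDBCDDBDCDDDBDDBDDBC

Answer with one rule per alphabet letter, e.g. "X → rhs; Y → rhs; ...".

A->ACC, B->C, C->DCD, D->DDB

  step 3 ⇒ step 4: DDBDCDDDBDDBDDBCDDBDCDDDBDDBDDBCDDBDCDDDBACCDCDDCDDDBDCDDDBDDBDCDDDB ⇒ DDB·DDB·C·DDB·DCD·DDB·DDB·DDB·C·DDB·DDB·C·DDB·DDB·C·DCD·DDB·DDB·C·DDB·DCD·DDB·DDB·DDB·C·DDB·DDB·C·DDB·DDB·C·DCD·DDB·DDB·C·DDB·DCD·DDB·DDB·DDB·C·ACC·DCD·DCD·DDB·DCD·DDB·DDB·DCD·DDB·DDB·DDB·C·DDB·DCD·DDB·DDB·DDB·C·DDB·DDB·C·DDB·DCD·DDB·DDB·DDB·C
    A ↦ ACC
    B ↦ C
    C ↦ DCD
    D ↦ DDB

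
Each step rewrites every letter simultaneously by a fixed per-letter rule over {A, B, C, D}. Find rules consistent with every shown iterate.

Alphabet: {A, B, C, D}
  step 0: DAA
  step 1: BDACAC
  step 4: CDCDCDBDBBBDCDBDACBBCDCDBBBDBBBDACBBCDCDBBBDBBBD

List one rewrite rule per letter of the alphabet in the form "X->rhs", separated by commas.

  step 0 ⇒ step 1: DAA ⇒ BD·AC·AC
    A ↦ AC
    D ↦ BD
    B ↦ CD  (constrained at step 1)
    C ↦ BB  (constrained at step 1)

A->AC, B->CD, C->BB, D->BD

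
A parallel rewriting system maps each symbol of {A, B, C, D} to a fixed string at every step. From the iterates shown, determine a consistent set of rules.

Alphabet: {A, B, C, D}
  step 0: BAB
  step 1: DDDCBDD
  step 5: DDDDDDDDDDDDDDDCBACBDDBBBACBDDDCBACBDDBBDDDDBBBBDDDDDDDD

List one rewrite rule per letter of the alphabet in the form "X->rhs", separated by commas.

A->DCB, B->DD, C->ACB, D->B

  step 0 ⇒ step 1: BAB ⇒ DD·DCB·DD
    A ↦ DCB
    B ↦ DD
    C ↦ ACB  (constrained at step 1)
    D ↦ B  (constrained at step 1)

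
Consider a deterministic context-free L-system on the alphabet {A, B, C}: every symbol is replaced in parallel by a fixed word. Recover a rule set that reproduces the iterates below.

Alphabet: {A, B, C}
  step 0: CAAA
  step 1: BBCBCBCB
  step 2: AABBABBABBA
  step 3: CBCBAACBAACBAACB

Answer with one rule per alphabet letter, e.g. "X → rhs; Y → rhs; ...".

  step 2 ⇒ step 3: AABBABBABBA ⇒ CB·CB·A·A·CB·A·A·CB·A·A·CB
    A ↦ CB
    B ↦ A
  step 0 ⇒ step 1: CAAA ⇒ BB·CB·CB·CB
    C ↦ BB

A->CB, B->A, C->BB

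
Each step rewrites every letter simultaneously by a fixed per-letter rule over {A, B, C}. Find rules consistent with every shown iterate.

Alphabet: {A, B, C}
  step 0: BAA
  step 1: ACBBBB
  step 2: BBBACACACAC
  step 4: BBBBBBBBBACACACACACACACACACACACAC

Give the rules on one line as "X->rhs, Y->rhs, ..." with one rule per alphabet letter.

  step 1 ⇒ step 2: ACBBBB ⇒ BB·B·AC·AC·AC·AC
    A ↦ BB
    B ↦ AC
    C ↦ B

A->BB, B->AC, C->B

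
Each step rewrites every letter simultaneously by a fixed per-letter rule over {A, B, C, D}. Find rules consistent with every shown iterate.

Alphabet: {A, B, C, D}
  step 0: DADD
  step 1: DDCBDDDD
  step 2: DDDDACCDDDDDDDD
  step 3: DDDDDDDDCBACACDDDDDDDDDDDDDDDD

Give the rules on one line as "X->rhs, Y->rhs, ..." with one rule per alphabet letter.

A->CB, B->C, C->AC, D->DD

  step 2 ⇒ step 3: DDDDACCDDDDDDDD ⇒ DD·DD·DD·DD·CB·AC·AC·DD·DD·DD·DD·DD·DD·DD·DD
    A ↦ CB
    C ↦ AC
    D ↦ DD
  step 1 ⇒ step 2: DDCBDDDD ⇒ DD·DD·AC·C·DD·DD·DD·DD
    B ↦ C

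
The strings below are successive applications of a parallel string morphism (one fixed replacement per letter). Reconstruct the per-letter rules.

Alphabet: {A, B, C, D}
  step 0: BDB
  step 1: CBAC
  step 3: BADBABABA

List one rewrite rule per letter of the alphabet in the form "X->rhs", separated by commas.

  step 0 ⇒ step 1: BDB ⇒ C·BA·C
    B ↦ C
    D ↦ BA
    A ↦ DD  (constrained at step 1)
    C ↦ D  (constrained at step 1)

A->DD, B->C, C->D, D->BA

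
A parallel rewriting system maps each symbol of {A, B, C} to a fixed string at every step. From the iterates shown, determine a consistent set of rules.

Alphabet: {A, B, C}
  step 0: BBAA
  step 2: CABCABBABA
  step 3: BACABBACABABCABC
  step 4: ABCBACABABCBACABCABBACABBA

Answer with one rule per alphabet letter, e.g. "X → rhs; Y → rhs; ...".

  step 3 ⇒ step 4: BACABBACABABCABC ⇒ AB·C·BA·C·AB·AB·C·BA·C·AB·C·AB·BA·C·AB·BA
    A ↦ C
    B ↦ AB
    C ↦ BA

A->C, B->AB, C->BA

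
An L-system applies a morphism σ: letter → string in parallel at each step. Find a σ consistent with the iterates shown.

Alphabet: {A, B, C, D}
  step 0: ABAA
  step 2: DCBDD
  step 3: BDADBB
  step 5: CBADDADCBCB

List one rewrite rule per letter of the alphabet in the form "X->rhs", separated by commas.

  step 2 ⇒ step 3: DCBDD ⇒ B·D·AD·B·B
    B ↦ AD
    C ↦ D
    D ↦ B
    A ↦ C  (constrained at step 0)

A->C, B->AD, C->D, D->B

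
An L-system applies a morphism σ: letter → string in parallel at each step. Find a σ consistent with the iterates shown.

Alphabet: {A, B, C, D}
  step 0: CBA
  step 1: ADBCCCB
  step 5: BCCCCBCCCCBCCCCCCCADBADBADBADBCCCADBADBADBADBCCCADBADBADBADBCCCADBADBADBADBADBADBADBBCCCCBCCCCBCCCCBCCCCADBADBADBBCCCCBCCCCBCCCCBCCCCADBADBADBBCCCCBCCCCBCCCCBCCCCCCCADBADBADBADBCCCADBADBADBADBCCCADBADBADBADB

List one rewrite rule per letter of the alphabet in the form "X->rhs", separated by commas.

  step 0 ⇒ step 1: CBA ⇒ ADB·CCC·B
    A ↦ B
    B ↦ CCC
    C ↦ ADB
    D ↦ C  (constrained at step 1)

A->B, B->CCC, C->ADB, D->C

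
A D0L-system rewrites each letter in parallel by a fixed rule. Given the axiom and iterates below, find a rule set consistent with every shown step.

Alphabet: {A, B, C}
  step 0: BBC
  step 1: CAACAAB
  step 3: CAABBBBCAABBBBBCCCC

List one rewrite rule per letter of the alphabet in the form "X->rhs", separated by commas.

  step 0 ⇒ step 1: BBC ⇒ CAA·CAA·B
    B ↦ CAA
    C ↦ B
    A ↦ CC  (constrained at step 1)

A->CC, B->CAA, C->B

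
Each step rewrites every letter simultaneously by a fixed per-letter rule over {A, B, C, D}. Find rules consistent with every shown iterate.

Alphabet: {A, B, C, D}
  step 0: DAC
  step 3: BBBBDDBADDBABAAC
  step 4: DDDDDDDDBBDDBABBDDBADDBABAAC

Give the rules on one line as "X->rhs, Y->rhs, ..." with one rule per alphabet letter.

  step 3 ⇒ step 4: BBBBDDBADDBABAAC ⇒ DD·DD·DD·DD·B·B·DD·BA·B·B·DD·BA·DD·BA·BA·AC
    A ↦ BA
    B ↦ DD
    C ↦ AC
    D ↦ B

A->BA, B->DD, C->AC, D->B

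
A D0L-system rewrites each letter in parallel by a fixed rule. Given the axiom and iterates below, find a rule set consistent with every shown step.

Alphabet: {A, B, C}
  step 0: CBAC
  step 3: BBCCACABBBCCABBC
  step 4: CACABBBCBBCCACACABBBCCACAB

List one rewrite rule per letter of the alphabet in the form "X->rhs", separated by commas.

  step 3 ⇒ step 4: BBCCACABBBCCABBC ⇒ CA·CA·B·B·BC·B·BC·CA·CA·CA·B·B·BC·CA·CA·B
    A ↦ BC
    B ↦ CA
    C ↦ B

A->BC, B->CA, C->B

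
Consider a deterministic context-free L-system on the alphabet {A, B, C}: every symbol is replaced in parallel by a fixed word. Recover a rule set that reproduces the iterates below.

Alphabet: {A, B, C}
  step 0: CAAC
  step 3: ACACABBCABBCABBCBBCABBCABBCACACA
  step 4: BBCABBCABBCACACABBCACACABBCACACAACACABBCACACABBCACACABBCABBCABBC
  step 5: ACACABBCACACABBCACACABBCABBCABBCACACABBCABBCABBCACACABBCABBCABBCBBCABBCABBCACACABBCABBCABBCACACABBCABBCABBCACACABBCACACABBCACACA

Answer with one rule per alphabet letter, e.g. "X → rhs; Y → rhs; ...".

  step 4 ⇒ step 5: BBCABBCABBCACACABBCACACABBCACACAACACABBCACACABBCACACABBCABBCABBC ⇒ AC·AC·A·BBC·AC·AC·A·BBC·AC·AC·A·BBC·A·BBC·A·BBC·AC·AC·A·BBC·A·BBC·A·BBC·AC·AC·A·BBC·A·BBC·A·BBC·BBC·A·BBC·A·BBC·AC·AC·A·BBC·A·BBC·A·BBC·AC·AC·A·BBC·A·BBC·A·BBC·AC·AC·A·BBC·AC·AC·A·BBC·AC·AC·A
    A ↦ BBC
    B ↦ AC
    C ↦ A

A->BBC, B->AC, C->A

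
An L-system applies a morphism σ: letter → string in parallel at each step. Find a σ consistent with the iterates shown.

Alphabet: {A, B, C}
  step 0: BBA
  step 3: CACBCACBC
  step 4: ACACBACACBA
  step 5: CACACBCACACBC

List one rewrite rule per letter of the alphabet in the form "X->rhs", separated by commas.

  step 4 ⇒ step 5: ACACBACACBA ⇒ C·A·C·A·CB·C·A·C·A·CB·C
    A ↦ C
    B ↦ CB
    C ↦ A

A->C, B->CB, C->A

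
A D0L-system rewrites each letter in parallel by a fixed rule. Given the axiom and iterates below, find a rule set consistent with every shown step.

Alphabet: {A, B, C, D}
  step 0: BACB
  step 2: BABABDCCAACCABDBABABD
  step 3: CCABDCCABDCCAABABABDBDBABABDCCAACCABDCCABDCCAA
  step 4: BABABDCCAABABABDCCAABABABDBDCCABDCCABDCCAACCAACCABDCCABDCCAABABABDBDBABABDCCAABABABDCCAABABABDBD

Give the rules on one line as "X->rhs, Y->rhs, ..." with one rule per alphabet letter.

  step 3 ⇒ step 4: CCABDCCABDCCAABABABDBDBABABDCCAACCABDCCABDCCAA ⇒ BA·BA·BD·CCA·A·BA·BA·BD·CCA·A·BA·BA·BD·BD·CCA·BD·CCA·BD·CCA·A·CCA·A·CCA·BD·CCA·BD·CCA·A·BA·BA·BD·BD·BA·BA·BD·CCA·A·BA·BA·BD·CCA·A·BA·BA·BD·BD
    A ↦ BD
    B ↦ CCA
    C ↦ BA
    D ↦ A

A->BD, B->CCA, C->BA, D->A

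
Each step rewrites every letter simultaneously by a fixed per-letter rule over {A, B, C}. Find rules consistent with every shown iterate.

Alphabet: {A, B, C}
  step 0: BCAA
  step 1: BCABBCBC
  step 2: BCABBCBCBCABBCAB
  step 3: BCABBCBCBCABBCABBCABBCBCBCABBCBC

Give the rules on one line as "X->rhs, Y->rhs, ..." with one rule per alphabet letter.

A->BC, B->BC, C->AB

  step 2 ⇒ step 3: BCABBCBCBCABBCAB ⇒ BC·AB·BC·BC·BC·AB·BC·AB·BC·AB·BC·BC·BC·AB·BC·BC
    A ↦ BC
    B ↦ BC
    C ↦ AB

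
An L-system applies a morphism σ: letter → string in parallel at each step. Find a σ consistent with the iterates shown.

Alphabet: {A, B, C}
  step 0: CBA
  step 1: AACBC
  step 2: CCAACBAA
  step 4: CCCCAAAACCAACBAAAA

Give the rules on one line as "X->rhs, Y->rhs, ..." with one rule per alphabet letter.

A->C, B->CB, C->AA

  step 1 ⇒ step 2: AACBC ⇒ C·C·AA·CB·AA
    A ↦ C
    B ↦ CB
    C ↦ AA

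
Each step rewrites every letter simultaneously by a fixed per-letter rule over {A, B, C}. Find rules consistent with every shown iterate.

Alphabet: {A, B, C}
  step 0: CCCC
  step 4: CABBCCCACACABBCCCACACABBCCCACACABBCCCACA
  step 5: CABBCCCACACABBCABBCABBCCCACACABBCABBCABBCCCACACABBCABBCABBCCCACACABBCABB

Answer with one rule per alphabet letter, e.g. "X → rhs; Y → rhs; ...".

A->BB, B->C, C->CA

  step 4 ⇒ step 5: CABBCCCACACABBCCCACACABBCCCACACABBCCCACA ⇒ CA·BB·C·C·CA·CA·CA·BB·CA·BB·CA·BB·C·C·CA·CA·CA·BB·CA·BB·CA·BB·C·C·CA·CA·CA·BB·CA·BB·CA·BB·C·C·CA·CA·CA·BB·CA·BB
    A ↦ BB
    B ↦ C
    C ↦ CA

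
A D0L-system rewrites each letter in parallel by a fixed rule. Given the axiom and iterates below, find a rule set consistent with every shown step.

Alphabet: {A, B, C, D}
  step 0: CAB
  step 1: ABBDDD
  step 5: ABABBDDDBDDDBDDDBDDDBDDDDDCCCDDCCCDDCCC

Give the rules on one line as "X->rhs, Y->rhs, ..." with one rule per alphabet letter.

A->BD, B->DD, C->AB, D->C

  step 0 ⇒ step 1: CAB ⇒ AB·BD·DD
    A ↦ BD
    B ↦ DD
    C ↦ AB
    D ↦ C  (constrained at step 1)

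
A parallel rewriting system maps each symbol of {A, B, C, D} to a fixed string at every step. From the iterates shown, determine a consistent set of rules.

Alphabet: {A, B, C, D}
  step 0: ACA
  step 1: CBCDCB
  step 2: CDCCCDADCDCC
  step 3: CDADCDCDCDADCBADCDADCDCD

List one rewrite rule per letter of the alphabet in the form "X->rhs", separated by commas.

A->CB, B->CC, C->CD, D->AD

  step 2 ⇒ step 3: CDCCCDADCDCC ⇒ CD·AD·CD·CD·CD·AD·CB·AD·CD·AD·CD·CD
    A ↦ CB
    C ↦ CD
    D ↦ AD
  step 1 ⇒ step 2: CBCDCB ⇒ CD·CC·CD·AD·CD·CC
    B ↦ CC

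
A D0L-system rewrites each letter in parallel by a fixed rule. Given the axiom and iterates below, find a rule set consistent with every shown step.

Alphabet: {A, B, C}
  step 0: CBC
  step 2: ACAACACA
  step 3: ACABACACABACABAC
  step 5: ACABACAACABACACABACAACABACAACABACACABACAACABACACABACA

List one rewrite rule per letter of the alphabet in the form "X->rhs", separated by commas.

  step 2 ⇒ step 3: ACAACACA ⇒ AC·AB·AC·AC·AB·AC·AB·AC
    A ↦ AC
    C ↦ AB
    B ↦ A  (constrained at step 0)

A->AC, B->A, C->AB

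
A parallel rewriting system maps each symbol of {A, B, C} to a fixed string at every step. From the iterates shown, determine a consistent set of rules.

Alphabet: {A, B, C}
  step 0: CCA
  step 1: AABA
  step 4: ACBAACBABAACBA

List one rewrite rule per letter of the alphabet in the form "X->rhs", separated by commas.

A->BA, B->C, C->A

  step 0 ⇒ step 1: CCA ⇒ A·A·BA
    A ↦ BA
    C ↦ A
    B ↦ C  (constrained at step 1)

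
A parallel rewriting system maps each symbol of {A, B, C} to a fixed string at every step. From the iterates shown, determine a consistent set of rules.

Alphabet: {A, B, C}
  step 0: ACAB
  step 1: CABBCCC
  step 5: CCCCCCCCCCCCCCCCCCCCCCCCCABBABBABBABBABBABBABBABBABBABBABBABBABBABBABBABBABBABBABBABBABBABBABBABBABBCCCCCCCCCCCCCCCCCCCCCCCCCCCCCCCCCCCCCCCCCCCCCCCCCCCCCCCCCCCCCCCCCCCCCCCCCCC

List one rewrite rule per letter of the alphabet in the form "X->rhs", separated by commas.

  step 0 ⇒ step 1: ACAB ⇒ C·ABB·C·CC
    A ↦ C
    B ↦ CC
    C ↦ ABB

A->C, B->CC, C->ABB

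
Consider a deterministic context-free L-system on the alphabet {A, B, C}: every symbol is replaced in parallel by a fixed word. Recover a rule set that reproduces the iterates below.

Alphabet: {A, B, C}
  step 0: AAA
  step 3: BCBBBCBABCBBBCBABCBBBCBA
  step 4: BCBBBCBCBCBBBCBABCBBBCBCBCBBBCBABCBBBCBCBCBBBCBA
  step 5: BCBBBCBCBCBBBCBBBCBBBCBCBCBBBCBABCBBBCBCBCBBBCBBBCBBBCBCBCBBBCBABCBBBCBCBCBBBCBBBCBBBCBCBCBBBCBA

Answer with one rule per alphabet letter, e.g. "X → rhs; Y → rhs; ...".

  step 4 ⇒ step 5: BCBBBCBCBCBBBCBABCBBBCBCBCBBBCBABCBBBCBCBCBBBCBA ⇒ BC·BB·BC·BC·BC·BB·BC·BB·BC·BB·BC·BC·BC·BB·BC·BA·BC·BB·BC·BC·BC·BB·BC·BB·BC·BB·BC·BC·BC·BB·BC·BA·BC·BB·BC·BC·BC·BB·BC·BB·BC·BB·BC·BC·BC·BB·BC·BA
    A ↦ BA
    B ↦ BC
    C ↦ BB

A->BA, B->BC, C->BB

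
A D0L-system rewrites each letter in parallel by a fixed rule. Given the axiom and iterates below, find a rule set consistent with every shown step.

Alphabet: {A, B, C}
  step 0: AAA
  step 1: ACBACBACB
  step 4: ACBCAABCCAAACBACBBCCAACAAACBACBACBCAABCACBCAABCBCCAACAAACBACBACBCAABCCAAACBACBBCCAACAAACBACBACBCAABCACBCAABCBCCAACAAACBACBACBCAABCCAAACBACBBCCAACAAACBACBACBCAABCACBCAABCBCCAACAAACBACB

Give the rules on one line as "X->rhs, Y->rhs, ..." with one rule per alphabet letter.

  step 0 ⇒ step 1: AAA ⇒ ACB·ACB·ACB
    A ↦ ACB
    B ↦ BC  (constrained at step 1)
    C ↦ CAA  (constrained at step 1)

A->ACB, B->BC, C->CAA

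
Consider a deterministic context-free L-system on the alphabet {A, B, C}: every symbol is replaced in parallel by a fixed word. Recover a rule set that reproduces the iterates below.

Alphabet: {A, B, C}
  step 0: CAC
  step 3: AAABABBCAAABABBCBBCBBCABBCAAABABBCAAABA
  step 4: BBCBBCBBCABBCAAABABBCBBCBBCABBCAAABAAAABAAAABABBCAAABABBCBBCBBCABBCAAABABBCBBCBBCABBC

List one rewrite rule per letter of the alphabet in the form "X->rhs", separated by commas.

  step 3 ⇒ step 4: AAABABBCAAABABBCBBCBBCABBCAAABABBCAAABA ⇒ BBC·BBC·BBC·A·BBC·A·A·ABA·BBC·BBC·BBC·A·BBC·A·A·ABA·A·A·ABA·A·A·ABA·BBC·A·A·ABA·BBC·BBC·BBC·A·BBC·A·A·ABA·BBC·BBC·BBC·A·BBC
    A ↦ BBC
    B ↦ A
    C ↦ ABA

A->BBC, B->A, C->ABA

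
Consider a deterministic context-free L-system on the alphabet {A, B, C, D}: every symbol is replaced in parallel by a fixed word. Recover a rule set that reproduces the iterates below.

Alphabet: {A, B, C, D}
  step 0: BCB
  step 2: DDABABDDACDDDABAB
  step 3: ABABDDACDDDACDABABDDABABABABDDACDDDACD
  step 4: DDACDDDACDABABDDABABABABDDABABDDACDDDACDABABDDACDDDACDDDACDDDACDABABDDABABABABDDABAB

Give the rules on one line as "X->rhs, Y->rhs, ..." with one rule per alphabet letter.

A->DD, B->ACD, C->AB, D->AB

  step 3 ⇒ step 4: ABABDDACDDDACDABABDDABABABABDDACDDDACD ⇒ DD·ACD·DD·ACD·AB·AB·DD·AB·AB·AB·AB·DD·AB·AB·DD·ACD·DD·ACD·AB·AB·DD·ACD·DD·ACD·DD·ACD·DD·ACD·AB·AB·DD·AB·AB·AB·AB·DD·AB·AB
    A ↦ DD
    B ↦ ACD
    C ↦ AB
    D ↦ AB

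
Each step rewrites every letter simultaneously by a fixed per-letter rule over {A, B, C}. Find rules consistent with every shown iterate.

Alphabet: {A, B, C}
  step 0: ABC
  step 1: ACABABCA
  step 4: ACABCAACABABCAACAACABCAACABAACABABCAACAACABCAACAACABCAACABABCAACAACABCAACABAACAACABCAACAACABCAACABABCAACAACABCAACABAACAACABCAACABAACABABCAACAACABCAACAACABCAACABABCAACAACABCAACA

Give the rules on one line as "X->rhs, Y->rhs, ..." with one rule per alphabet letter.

A->ACA, B->BA, C->BCA

  step 0 ⇒ step 1: ABC ⇒ ACA·BA·BCA
    A ↦ ACA
    B ↦ BA
    C ↦ BCA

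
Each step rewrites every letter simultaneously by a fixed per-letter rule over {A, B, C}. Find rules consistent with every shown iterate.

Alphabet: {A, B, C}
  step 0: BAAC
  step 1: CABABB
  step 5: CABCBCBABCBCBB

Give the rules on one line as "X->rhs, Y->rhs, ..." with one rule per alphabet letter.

A->AB, B->C, C->B

  step 0 ⇒ step 1: BAAC ⇒ C·AB·AB·B
    A ↦ AB
    B ↦ C
    C ↦ B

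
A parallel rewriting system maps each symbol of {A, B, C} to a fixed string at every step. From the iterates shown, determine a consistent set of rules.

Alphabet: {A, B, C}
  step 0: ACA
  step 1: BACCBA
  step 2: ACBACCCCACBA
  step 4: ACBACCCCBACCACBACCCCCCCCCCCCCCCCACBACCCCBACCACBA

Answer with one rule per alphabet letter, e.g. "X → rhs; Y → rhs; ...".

  step 1 ⇒ step 2: BACCBA ⇒ AC·BA·CC·CC·AC·BA
    A ↦ BA
    B ↦ AC
    C ↦ CC

A->BA, B->AC, C->CC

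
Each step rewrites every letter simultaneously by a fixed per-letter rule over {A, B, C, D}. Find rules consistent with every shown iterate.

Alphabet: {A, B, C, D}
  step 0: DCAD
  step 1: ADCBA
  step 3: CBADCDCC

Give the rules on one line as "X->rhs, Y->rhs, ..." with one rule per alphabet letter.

  step 0 ⇒ step 1: DCAD ⇒ A·DC·B·A
    A ↦ B
    C ↦ DC
    D ↦ A
    B ↦ C  (constrained at step 1)

A->B, B->C, C->DC, D->A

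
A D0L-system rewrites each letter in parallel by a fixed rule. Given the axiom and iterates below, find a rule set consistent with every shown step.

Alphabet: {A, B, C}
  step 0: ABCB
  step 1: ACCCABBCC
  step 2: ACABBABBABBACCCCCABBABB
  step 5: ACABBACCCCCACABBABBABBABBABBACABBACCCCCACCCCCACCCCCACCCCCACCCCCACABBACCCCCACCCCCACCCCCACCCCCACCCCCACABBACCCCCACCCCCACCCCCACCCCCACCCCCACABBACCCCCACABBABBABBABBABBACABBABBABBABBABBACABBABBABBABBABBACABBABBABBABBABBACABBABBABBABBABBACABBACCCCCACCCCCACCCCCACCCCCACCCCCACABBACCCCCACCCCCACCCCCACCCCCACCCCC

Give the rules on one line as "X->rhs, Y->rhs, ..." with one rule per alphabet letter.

A->AC, B->CC, C->ABB

  step 1 ⇒ step 2: ACCCABBCC ⇒ AC·ABB·ABB·ABB·AC·CC·CC·ABB·ABB
    A ↦ AC
    B ↦ CC
    C ↦ ABB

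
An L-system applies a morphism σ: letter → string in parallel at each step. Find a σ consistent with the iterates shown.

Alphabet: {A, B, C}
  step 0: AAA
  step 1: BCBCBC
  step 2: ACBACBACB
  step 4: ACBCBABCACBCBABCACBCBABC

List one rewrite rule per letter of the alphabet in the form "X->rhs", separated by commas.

  step 1 ⇒ step 2: BCBCBC ⇒ A·CB·A·CB·A·CB
    B ↦ A
    C ↦ CB
  step 0 ⇒ step 1: AAA ⇒ BC·BC·BC
    A ↦ BC

A->BC, B->A, C->CB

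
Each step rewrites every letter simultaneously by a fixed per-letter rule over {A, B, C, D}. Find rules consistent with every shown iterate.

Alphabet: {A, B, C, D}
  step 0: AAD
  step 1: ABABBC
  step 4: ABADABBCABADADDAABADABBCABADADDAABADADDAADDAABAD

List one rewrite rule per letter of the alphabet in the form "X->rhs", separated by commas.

A->AB, B->AD, C->DA, D->BC

  step 0 ⇒ step 1: AAD ⇒ AB·AB·BC
    A ↦ AB
    D ↦ BC
    B ↦ AD  (constrained at step 1)
    C ↦ DA  (constrained at step 1)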